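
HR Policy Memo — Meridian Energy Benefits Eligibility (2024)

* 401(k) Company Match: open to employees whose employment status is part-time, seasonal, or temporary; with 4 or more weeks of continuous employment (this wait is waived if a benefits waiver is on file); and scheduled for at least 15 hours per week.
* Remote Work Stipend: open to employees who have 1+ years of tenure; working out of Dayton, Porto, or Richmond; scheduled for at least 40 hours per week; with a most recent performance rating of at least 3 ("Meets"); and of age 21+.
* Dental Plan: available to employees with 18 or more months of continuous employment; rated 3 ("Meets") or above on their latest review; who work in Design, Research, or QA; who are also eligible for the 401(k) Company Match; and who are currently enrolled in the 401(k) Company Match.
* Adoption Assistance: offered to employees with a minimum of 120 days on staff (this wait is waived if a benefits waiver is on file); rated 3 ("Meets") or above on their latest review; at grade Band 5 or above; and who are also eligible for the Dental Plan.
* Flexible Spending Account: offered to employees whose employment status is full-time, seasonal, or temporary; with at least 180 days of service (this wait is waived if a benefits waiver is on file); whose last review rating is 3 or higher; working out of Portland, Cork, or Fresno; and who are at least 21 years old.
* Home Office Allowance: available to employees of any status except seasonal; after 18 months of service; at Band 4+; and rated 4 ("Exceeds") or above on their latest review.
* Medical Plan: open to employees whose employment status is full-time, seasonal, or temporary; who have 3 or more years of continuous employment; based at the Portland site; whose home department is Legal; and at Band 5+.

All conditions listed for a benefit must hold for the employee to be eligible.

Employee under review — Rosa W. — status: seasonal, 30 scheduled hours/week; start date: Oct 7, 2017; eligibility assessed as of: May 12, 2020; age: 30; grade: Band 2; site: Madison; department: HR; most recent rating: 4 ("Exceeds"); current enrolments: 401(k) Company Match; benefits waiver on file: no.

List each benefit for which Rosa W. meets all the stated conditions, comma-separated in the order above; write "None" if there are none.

Service from Oct 7, 2017 to May 12, 2020: 948 days.
401(k) Company Match — status seasonal ✓; no waiver, service 948 days ≥ 4 weeks (≈28 days) ✓; 30 hrs/wk ≥ 15 ✓ → eligible.
Remote Work Stipend — service 948 days ≥ 1 year (≈365 days) ✓; site Madison ✗ (not Dayton, Porto, or Richmond) → not eligible.
Dental Plan — service 948 days ≥ 18 months (≈540 days) ✓; rating 4 ≥ 3 ✓; dept HR ✗ → not eligible.
Adoption Assistance — no waiver, service 948 days ≥ 120 days ✓; rating 4 ≥ 3 ✓; grade Band 2 < Band 5 ✗ → not eligible.
Flexible Spending Account — status seasonal ✓; no waiver, service 948 days ≥ 180 days ✓; rating 4 ≥ 3 ✓; site Madison ✗ (not Portland, Cork, or Fresno) → not eligible.
Home Office Allowance — status seasonal ✗ (excluded) → not eligible.
Medical Plan — status seasonal ✓; service 948 days < 3 years (≈1095 days) ✗ → not eligible.

401(k) Company Match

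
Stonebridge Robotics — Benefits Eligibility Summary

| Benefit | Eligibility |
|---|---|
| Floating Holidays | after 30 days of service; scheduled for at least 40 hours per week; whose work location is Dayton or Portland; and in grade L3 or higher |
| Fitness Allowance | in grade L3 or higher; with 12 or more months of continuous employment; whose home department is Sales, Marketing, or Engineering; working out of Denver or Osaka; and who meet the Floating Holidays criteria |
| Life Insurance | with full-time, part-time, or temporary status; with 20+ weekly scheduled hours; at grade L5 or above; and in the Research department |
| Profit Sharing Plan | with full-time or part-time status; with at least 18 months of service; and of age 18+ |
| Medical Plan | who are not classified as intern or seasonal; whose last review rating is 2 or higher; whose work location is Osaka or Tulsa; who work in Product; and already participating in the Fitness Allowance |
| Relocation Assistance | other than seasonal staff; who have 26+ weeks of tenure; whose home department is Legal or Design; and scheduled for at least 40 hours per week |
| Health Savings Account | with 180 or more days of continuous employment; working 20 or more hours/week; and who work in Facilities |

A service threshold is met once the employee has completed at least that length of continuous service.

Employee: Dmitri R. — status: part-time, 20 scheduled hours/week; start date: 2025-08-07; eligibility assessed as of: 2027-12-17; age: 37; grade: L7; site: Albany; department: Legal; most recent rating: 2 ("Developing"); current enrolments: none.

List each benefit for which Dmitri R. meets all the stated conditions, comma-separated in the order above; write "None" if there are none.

Service from 2025-08-07 to 2027-12-17: 862 days.
Floating Holidays — service 862 days ≥ 30 days ✓; 20 hrs/wk < 40 ✗ → not eligible.
Fitness Allowance — grade L7 ≥ L3 ✓; service 862 days ≥ 12 months (≈360 days) ✓; dept Legal ✗ → not eligible.
Life Insurance — status part-time ✓; 20 hrs/wk ≥ 20 ✓; grade L7 ≥ L5 ✓; dept Legal ✗ → not eligible.
Profit Sharing Plan — status part-time ✓; service 862 days ≥ 18 months (≈540 days) ✓; age 37 ≥ 18 ✓ → eligible.
Medical Plan — status part-time ✓ (not excluded); rating 2 ≥ 2 ✓; site Albany ✗ (not Osaka or Tulsa) → not eligible.
Relocation Assistance — status part-time ✓ (not excluded); service 862 days ≥ 26 weeks (≈182 days) ✓; dept Legal ✓; 20 hrs/wk < 40 ✗ → not eligible.
Health Savings Account — service 862 days ≥ 180 days ✓; 20 hrs/wk ≥ 20 ✓; dept Legal ✗ → not eligible.

Profit Sharing Plan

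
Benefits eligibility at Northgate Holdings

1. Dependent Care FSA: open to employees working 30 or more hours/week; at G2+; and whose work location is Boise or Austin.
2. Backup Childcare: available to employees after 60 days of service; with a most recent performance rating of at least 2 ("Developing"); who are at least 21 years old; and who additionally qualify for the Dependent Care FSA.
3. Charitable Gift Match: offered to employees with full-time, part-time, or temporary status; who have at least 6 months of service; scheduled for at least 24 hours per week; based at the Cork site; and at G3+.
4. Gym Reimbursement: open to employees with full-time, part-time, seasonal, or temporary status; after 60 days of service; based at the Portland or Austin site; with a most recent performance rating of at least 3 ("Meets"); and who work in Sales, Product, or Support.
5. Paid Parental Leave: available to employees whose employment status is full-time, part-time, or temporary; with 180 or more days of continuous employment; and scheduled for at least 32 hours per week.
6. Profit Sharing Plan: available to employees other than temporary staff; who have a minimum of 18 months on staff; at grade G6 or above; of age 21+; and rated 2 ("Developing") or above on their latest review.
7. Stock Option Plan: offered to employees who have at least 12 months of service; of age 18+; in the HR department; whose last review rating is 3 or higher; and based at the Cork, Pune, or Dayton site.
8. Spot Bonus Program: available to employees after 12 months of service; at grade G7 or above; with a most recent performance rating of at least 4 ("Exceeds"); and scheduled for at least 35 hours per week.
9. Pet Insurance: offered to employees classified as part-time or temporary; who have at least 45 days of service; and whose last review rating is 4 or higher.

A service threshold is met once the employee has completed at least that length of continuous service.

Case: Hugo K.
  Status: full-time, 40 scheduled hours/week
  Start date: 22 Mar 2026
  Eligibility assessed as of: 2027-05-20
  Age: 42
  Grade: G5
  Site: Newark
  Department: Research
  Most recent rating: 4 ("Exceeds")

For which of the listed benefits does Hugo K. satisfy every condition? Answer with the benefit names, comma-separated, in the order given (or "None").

Paid Parental Leave

Service from 22 Mar 2026 to 2027-05-20: 424 days.
Dependent Care FSA — 40 hrs/wk ≥ 30 ✓; grade G5 ≥ G2 ✓; site Newark ✗ (not Boise or Austin) → not eligible.
Backup Childcare — service 424 days ≥ 60 days ✓; rating 4 ≥ 2 ✓; age 42 ≥ 21 ✓; not eligible for Dependent Care FSA ✗ → not eligible.
Charitable Gift Match — status full-time ✓; service 424 days ≥ 6 months (≈180 days) ✓; 40 hrs/wk ≥ 24 ✓; site Newark ✗ (not Cork) → not eligible.
Gym Reimbursement — status full-time ✓; service 424 days ≥ 60 days ✓; site Newark ✗ (not Portland or Austin) → not eligible.
Paid Parental Leave — status full-time ✓; service 424 days ≥ 180 days ✓; 40 hrs/wk ≥ 32 ✓ → eligible.
Profit Sharing Plan — status full-time ✓ (not excluded); service 424 days < 18 months (≈540 days) ✗ → not eligible.
Stock Option Plan — service 424 days ≥ 12 months (≈360 days) ✓; age 42 ≥ 18 ✓; dept Research ✗ → not eligible.
Spot Bonus Program — service 424 days ≥ 12 months (≈360 days) ✓; grade G5 < G7 ✗ → not eligible.
Pet Insurance — status full-time ✗ (requires part-time or temporary) → not eligible.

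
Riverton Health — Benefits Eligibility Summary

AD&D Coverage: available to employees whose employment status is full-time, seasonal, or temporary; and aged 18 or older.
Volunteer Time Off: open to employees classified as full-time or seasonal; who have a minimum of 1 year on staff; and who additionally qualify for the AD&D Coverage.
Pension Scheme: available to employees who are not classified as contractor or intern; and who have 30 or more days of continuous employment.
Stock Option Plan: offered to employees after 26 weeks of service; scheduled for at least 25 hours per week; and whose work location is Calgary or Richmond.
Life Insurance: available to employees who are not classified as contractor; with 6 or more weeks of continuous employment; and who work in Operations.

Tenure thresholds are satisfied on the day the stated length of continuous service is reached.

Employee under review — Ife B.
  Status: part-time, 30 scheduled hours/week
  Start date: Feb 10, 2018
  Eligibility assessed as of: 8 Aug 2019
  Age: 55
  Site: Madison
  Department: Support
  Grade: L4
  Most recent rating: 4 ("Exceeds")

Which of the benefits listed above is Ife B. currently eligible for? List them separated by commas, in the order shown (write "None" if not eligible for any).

Pension Scheme

Service from Feb 10, 2018 to 8 Aug 2019: 544 days.
AD&D Coverage — status part-time ✗ (requires full-time, seasonal, or temporary) → not eligible.
Volunteer Time Off — status part-time ✗ (requires full-time or seasonal) → not eligible.
Pension Scheme — status part-time ✓ (not excluded); service 544 days ≥ 30 days ✓ → eligible.
Stock Option Plan — service 544 days ≥ 26 weeks (≈182 days) ✓; 30 hrs/wk ≥ 25 ✓; site Madison ✗ (not Calgary or Richmond) → not eligible.
Life Insurance — status part-time ✓ (not excluded); service 544 days ≥ 6 weeks (≈42 days) ✓; dept Support ✗ → not eligible.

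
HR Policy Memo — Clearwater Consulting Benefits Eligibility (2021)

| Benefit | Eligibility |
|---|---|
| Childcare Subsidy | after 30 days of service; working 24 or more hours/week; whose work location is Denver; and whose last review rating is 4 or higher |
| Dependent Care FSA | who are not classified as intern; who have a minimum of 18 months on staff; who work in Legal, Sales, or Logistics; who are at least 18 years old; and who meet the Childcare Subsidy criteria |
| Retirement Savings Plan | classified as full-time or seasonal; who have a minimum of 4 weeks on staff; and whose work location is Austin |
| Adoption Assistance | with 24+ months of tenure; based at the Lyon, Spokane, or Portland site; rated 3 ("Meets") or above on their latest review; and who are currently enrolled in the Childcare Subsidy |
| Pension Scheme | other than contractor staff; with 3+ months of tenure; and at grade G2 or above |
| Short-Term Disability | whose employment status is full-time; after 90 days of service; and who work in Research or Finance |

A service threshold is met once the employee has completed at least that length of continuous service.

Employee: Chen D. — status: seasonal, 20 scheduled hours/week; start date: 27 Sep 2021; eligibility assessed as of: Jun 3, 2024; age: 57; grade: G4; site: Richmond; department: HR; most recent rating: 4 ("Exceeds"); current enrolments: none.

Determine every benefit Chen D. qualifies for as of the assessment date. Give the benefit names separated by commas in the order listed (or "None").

Pension Scheme

Service from 27 Sep 2021 to Jun 3, 2024: 980 days.
Childcare Subsidy — service 980 days ≥ 30 days ✓; 20 hrs/wk < 24 ✗ → not eligible.
Dependent Care FSA — status seasonal ✓ (not excluded); service 980 days ≥ 18 months (≈540 days) ✓; dept HR ✗ → not eligible.
Retirement Savings Plan — status seasonal ✓; service 980 days ≥ 4 weeks (≈28 days) ✓; site Richmond ✗ (not Austin) → not eligible.
Adoption Assistance — service 980 days ≥ 24 months (≈720 days) ✓; site Richmond ✗ (not Lyon, Spokane, or Portland) → not eligible.
Pension Scheme — status seasonal ✓ (not excluded); service 980 days ≥ 3 months (≈90 days) ✓; grade G4 ≥ G2 ✓ → eligible.
Short-Term Disability — status seasonal ✗ (requires full-time) → not eligible.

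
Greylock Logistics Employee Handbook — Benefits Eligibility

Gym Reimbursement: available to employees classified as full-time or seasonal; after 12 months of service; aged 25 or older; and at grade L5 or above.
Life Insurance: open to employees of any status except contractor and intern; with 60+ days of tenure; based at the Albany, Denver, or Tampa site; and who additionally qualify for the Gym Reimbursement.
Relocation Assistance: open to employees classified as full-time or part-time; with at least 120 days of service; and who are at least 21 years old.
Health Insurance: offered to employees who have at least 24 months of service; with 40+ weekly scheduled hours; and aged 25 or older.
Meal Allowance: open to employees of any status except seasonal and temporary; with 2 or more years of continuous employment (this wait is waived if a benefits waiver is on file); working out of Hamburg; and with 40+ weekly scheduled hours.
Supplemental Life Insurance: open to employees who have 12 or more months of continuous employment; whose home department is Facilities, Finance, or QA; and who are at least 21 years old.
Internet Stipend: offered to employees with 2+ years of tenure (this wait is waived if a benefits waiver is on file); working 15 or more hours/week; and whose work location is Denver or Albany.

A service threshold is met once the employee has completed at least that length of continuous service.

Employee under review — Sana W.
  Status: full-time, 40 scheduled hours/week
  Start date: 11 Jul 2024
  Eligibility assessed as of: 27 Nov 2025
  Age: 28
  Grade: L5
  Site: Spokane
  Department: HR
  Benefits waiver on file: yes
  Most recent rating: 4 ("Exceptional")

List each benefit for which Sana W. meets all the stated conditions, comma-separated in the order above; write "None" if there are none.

Gym Reimbursement, Relocation Assistance

Service from 11 Jul 2024 to 27 Nov 2025: 504 days.
Gym Reimbursement — status full-time ✓; service 504 days ≥ 12 months (≈360 days) ✓; age 28 ≥ 25 ✓; grade L5 ≥ L5 ✓ → eligible.
Life Insurance — status full-time ✓ (not excluded); service 504 days ≥ 60 days ✓; site Spokane ✗ (not Albany, Denver, or Tampa) → not eligible.
Relocation Assistance — status full-time ✓; service 504 days ≥ 120 days ✓; age 28 ≥ 21 ✓ → eligible.
Health Insurance — service 504 days < 24 months (≈720 days) ✗ → not eligible.
Meal Allowance — status full-time ✓ (not excluded); benefits waiver on file ✓; site Spokane ✗ (not Hamburg) → not eligible.
Supplemental Life Insurance — service 504 days ≥ 12 months (≈360 days) ✓; dept HR ✗ → not eligible.
Internet Stipend — benefits waiver on file ✓; 40 hrs/wk ≥ 15 ✓; site Spokane ✗ (not Denver or Albany) → not eligible.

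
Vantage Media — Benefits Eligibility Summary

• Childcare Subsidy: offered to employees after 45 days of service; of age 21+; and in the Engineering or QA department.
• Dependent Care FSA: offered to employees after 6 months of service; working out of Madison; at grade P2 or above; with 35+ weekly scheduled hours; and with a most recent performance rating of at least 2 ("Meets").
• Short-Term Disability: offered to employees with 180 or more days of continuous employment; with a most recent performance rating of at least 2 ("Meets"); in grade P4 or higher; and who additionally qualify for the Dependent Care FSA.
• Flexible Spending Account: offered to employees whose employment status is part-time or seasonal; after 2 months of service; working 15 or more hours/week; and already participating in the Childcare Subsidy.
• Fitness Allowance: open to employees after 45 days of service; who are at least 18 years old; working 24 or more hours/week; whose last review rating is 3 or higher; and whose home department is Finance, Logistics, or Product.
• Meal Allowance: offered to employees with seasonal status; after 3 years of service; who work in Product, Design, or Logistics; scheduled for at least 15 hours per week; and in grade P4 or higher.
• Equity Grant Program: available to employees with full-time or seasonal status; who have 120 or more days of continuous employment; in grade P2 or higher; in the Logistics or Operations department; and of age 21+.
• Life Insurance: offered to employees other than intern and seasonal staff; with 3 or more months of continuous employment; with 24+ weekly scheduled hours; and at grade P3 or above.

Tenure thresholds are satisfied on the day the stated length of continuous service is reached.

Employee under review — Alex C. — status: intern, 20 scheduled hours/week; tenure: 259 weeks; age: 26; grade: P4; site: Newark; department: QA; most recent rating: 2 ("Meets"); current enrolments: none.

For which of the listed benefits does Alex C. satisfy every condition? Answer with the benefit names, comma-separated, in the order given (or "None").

Childcare Subsidy

Childcare Subsidy — service 259 weeks ≥ 45 days ✓; age 26 ≥ 21 ✓; dept QA ✓ → eligible.
Dependent Care FSA — service 259 weeks ≥ 6 months (≈180 days) ✓; site Newark ✗ (not Madison) → not eligible.
Short-Term Disability — service 259 weeks ≥ 180 days ✓; rating 2 ≥ 2 ✓; grade P4 ≥ P4 ✓; not eligible for Dependent Care FSA ✗ → not eligible.
Flexible Spending Account — status intern ✗ (requires part-time or seasonal) → not eligible.
Fitness Allowance — service 259 weeks ≥ 45 days ✓; age 26 ≥ 18 ✓; 20 hrs/wk < 24 ✗ → not eligible.
Meal Allowance — status intern ✗ (requires seasonal) → not eligible.
Equity Grant Program — status intern ✗ (requires full-time or seasonal) → not eligible.
Life Insurance — status intern ✗ (excluded) → not eligible.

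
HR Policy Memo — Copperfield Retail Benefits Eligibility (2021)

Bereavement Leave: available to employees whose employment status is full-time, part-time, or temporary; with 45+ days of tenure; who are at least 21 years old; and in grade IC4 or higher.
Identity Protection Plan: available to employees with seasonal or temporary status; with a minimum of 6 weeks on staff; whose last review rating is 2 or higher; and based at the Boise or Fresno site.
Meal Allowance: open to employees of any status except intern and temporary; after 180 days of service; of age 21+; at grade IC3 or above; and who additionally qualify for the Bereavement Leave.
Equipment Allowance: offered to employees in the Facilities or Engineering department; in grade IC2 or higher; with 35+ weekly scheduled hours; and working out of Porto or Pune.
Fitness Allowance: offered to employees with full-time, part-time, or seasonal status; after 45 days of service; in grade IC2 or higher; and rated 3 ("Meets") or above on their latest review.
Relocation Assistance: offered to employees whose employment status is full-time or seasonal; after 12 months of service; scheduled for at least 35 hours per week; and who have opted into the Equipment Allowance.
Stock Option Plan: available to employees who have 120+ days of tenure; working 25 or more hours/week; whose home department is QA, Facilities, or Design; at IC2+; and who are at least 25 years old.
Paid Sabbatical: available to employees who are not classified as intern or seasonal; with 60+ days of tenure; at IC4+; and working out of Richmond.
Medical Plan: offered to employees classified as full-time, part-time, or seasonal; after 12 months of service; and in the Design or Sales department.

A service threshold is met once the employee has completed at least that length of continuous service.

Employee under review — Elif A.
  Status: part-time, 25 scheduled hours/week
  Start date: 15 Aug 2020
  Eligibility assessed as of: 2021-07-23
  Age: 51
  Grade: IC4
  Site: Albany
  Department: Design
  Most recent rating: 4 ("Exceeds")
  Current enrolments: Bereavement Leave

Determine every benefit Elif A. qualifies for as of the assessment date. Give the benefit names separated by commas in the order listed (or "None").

Service from 15 Aug 2020 to 2021-07-23: 342 days.
Bereavement Leave — status part-time ✓; service 342 days ≥ 45 days ✓; age 51 ≥ 21 ✓; grade IC4 ≥ IC4 ✓ → eligible.
Identity Protection Plan — status part-time ✗ (requires seasonal or temporary) → not eligible.
Meal Allowance — status part-time ✓ (not excluded); service 342 days ≥ 180 days ✓; age 51 ≥ 21 ✓; grade IC4 ≥ IC3 ✓; eligible for Bereavement Leave ✓ → eligible.
Equipment Allowance — dept Design ✗ → not eligible.
Fitness Allowance — status part-time ✓; service 342 days ≥ 45 days ✓; grade IC4 ≥ IC2 ✓; rating 4 ≥ 3 ✓ → eligible.
Relocation Assistance — status part-time ✗ (requires full-time or seasonal) → not eligible.
Stock Option Plan — service 342 days ≥ 120 days ✓; 25 hrs/wk ≥ 25 ✓; dept Design ✓; grade IC4 ≥ IC2 ✓; age 51 ≥ 25 ✓ → eligible.
Paid Sabbatical — status part-time ✓ (not excluded); service 342 days ≥ 60 days ✓; grade IC4 ≥ IC4 ✓; site Albany ✗ (not Richmond) → not eligible.
Medical Plan — status part-time ✓; service 342 days < 12 months (≈360 days) ✗ → not eligible.

Bereavement Leave, Meal Allowance, Fitness Allowance, Stock Option Plan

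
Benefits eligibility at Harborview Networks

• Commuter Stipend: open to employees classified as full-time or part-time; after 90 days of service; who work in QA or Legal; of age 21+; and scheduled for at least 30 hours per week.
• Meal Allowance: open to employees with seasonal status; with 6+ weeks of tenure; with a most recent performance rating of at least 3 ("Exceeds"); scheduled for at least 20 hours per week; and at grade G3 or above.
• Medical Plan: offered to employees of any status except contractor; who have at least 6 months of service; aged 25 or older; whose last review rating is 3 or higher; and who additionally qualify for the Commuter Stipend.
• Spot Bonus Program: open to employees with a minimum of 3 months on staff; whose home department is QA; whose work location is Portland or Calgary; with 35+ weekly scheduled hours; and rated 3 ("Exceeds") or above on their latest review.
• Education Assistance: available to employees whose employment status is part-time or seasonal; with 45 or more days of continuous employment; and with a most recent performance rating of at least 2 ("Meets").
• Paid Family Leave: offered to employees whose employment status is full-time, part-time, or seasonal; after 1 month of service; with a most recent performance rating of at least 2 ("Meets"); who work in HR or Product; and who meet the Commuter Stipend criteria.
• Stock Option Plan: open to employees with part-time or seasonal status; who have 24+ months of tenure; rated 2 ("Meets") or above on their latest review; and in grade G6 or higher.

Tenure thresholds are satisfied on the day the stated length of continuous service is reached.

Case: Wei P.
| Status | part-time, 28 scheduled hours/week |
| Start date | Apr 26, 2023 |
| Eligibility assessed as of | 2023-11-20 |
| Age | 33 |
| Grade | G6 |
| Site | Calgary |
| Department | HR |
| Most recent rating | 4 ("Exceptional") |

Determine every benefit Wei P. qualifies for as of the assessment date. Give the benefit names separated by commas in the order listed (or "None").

Education Assistance

Service from Apr 26, 2023 to 2023-11-20: 208 days.
Commuter Stipend — status part-time ✓; service 208 days ≥ 90 days ✓; dept HR ✗ → not eligible.
Meal Allowance — status part-time ✗ (requires seasonal) → not eligible.
Medical Plan — status part-time ✓ (not excluded); service 208 days ≥ 6 months (≈180 days) ✓; age 33 ≥ 25 ✓; rating 4 ≥ 3 ✓; not eligible for Commuter Stipend ✗ → not eligible.
Spot Bonus Program — service 208 days ≥ 3 months (≈90 days) ✓; dept HR ✗ → not eligible.
Education Assistance — status part-time ✓; service 208 days ≥ 45 days ✓; rating 4 ≥ 2 ✓ → eligible.
Paid Family Leave — status part-time ✓; service 208 days ≥ 1 month (≈30 days) ✓; rating 4 ≥ 2 ✓; dept HR ✓; not eligible for Commuter Stipend ✗ → not eligible.
Stock Option Plan — status part-time ✓; service 208 days < 24 months (≈720 days) ✗ → not eligible.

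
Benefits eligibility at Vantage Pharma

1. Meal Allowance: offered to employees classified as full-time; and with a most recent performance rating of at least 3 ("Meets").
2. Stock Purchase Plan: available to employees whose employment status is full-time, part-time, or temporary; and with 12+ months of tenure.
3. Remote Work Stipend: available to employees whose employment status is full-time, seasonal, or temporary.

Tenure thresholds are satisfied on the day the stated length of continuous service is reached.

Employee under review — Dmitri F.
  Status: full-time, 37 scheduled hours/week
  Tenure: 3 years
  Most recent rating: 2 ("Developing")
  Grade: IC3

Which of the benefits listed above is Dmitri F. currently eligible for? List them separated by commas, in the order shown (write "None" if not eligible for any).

Meal Allowance — status full-time ✓; rating 2 < 3 ✗ → not eligible.
Stock Purchase Plan — status full-time ✓; service 3 years ≥ 12 months (≈360 days) ✓ → eligible.
Remote Work Stipend — status full-time ✓ → eligible.

Stock Purchase Plan, Remote Work Stipend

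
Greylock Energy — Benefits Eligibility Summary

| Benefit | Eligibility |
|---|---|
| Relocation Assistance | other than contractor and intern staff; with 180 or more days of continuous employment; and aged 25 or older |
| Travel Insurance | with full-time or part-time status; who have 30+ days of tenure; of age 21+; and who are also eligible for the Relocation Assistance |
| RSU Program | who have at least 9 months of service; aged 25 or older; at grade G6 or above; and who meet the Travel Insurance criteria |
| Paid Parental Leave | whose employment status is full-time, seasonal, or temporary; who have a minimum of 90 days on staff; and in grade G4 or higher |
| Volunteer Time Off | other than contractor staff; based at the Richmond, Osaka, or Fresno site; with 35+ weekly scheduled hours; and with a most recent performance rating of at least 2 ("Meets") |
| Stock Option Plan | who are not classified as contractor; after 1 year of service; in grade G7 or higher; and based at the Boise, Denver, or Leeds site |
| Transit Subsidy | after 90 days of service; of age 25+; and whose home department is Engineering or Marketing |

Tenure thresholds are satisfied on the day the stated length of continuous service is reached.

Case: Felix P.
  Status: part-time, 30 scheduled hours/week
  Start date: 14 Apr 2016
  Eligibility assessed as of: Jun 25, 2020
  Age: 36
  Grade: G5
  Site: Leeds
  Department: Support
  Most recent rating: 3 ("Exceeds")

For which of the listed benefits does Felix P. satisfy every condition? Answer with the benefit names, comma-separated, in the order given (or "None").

Service from 14 Apr 2016 to Jun 25, 2020: 1533 days.
Relocation Assistance — status part-time ✓ (not excluded); service 1533 days ≥ 180 days ✓; age 36 ≥ 25 ✓ → eligible.
Travel Insurance — status part-time ✓; service 1533 days ≥ 30 days ✓; age 36 ≥ 21 ✓; eligible for Relocation Assistance ✓ → eligible.
RSU Program — service 1533 days ≥ 9 months (≈270 days) ✓; age 36 ≥ 25 ✓; grade G5 < G6 ✗ → not eligible.
Paid Parental Leave — status part-time ✗ (requires full-time, seasonal, or temporary) → not eligible.
Volunteer Time Off — status part-time ✓ (not excluded); site Leeds ✗ (not Richmond, Osaka, or Fresno) → not eligible.
Stock Option Plan — status part-time ✓ (not excluded); service 1533 days ≥ 1 year (≈365 days) ✓; grade G5 < G7 ✗ → not eligible.
Transit Subsidy — service 1533 days ≥ 90 days ✓; age 36 ≥ 25 ✓; dept Support ✗ → not eligible.

Relocation Assistance, Travel Insurance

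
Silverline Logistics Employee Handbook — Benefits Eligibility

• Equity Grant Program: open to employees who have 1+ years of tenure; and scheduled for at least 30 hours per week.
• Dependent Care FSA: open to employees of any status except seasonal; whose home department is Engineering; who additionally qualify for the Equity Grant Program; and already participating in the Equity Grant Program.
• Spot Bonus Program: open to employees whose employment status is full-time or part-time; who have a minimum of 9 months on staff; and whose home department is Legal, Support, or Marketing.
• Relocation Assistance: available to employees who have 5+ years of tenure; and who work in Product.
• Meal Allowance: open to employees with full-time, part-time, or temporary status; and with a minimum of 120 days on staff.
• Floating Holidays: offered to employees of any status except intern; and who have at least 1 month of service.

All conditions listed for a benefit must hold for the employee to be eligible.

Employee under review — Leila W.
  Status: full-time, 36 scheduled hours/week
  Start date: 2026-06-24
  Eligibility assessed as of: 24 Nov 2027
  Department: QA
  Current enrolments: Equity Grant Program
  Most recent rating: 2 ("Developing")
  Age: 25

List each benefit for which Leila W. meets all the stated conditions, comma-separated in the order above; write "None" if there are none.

Equity Grant Program, Meal Allowance, Floating Holidays

Service from 2026-06-24 to 24 Nov 2027: 518 days.
Equity Grant Program — service 518 days ≥ 1 year (≈365 days) ✓; 36 hrs/wk ≥ 30 ✓ → eligible.
Dependent Care FSA — status full-time ✓ (not excluded); dept QA ✗ → not eligible.
Spot Bonus Program — status full-time ✓; service 518 days ≥ 9 months (≈270 days) ✓; dept QA ✗ → not eligible.
Relocation Assistance — service 518 days < 5 years (≈1825 days) ✗ → not eligible.
Meal Allowance — status full-time ✓; service 518 days ≥ 120 days ✓ → eligible.
Floating Holidays — status full-time ✓ (not excluded); service 518 days ≥ 1 month (≈30 days) ✓ → eligible.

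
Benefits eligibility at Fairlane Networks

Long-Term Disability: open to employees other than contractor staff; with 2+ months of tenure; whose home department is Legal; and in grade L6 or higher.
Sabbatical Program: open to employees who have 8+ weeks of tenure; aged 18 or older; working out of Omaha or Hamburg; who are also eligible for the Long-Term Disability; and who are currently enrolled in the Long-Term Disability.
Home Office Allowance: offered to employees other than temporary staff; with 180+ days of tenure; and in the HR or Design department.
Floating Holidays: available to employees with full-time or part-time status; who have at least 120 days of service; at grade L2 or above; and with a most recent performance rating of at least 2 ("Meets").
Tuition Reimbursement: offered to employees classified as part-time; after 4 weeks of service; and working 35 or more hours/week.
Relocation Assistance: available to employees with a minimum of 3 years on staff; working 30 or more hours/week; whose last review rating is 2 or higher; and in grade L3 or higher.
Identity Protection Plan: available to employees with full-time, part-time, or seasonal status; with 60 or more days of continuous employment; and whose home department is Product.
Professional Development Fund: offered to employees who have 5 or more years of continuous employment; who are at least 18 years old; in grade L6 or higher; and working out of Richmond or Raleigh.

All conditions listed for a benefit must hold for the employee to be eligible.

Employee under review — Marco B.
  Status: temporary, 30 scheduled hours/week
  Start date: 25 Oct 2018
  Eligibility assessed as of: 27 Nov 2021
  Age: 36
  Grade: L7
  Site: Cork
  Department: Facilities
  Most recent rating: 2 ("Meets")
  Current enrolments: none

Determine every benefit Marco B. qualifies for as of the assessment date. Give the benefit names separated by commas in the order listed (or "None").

Relocation Assistance

Service from 25 Oct 2018 to 27 Nov 2021: 1129 days.
Long-Term Disability — status temporary ✓ (not excluded); service 1129 days ≥ 2 months (≈60 days) ✓; dept Facilities ✗ → not eligible.
Sabbatical Program — service 1129 days ≥ 8 weeks (≈56 days) ✓; age 36 ≥ 18 ✓; site Cork ✗ (not Omaha or Hamburg) → not eligible.
Home Office Allowance — status temporary ✗ (excluded) → not eligible.
Floating Holidays — status temporary ✗ (requires full-time or part-time) → not eligible.
Tuition Reimbursement — status temporary ✗ (requires part-time) → not eligible.
Relocation Assistance — service 1129 days ≥ 3 years (≈1095 days) ✓; 30 hrs/wk ≥ 30 ✓; rating 2 ≥ 2 ✓; grade L7 ≥ L3 ✓ → eligible.
Identity Protection Plan — status temporary ✗ (requires full-time, part-time, or seasonal) → not eligible.
Professional Development Fund — service 1129 days < 5 years (≈1825 days) ✗ → not eligible.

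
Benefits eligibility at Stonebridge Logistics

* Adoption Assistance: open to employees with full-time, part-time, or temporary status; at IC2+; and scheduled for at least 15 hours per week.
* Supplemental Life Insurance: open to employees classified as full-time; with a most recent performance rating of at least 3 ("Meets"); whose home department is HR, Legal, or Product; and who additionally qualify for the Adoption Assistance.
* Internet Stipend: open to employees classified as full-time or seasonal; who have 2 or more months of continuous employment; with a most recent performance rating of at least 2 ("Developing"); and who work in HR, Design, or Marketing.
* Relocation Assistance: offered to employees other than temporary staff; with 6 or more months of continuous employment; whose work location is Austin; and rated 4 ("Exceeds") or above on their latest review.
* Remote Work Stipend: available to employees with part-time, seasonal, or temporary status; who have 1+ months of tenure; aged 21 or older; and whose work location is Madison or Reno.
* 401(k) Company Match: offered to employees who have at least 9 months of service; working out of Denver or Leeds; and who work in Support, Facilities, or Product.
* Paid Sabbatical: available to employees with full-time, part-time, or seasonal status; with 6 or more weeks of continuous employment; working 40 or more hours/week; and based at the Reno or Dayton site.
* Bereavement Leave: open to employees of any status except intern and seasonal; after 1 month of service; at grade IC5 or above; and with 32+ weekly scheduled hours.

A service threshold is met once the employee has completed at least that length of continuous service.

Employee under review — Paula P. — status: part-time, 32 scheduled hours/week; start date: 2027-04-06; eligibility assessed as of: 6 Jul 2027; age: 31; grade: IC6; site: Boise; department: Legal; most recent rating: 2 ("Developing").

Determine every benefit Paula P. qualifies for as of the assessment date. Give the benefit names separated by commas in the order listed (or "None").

Adoption Assistance, Bereavement Leave

Service from 2027-04-06 to 6 Jul 2027: 91 days.
Adoption Assistance — status part-time ✓; grade IC6 ≥ IC2 ✓; 32 hrs/wk ≥ 15 ✓ → eligible.
Supplemental Life Insurance — status part-time ✗ (requires full-time) → not eligible.
Internet Stipend — status part-time ✗ (requires full-time or seasonal) → not eligible.
Relocation Assistance — status part-time ✓ (not excluded); service 91 days < 6 months (≈180 days) ✗ → not eligible.
Remote Work Stipend — status part-time ✓; service 91 days ≥ 1 month (≈30 days) ✓; age 31 ≥ 21 ✓; site Boise ✗ (not Madison or Reno) → not eligible.
401(k) Company Match — service 91 days < 9 months (≈270 days) ✗ → not eligible.
Paid Sabbatical — status part-time ✓; service 91 days ≥ 6 weeks (≈42 days) ✓; 32 hrs/wk < 40 ✗ → not eligible.
Bereavement Leave — status part-time ✓ (not excluded); service 91 days ≥ 1 month (≈30 days) ✓; grade IC6 ≥ IC5 ✓; 32 hrs/wk ≥ 32 ✓ → eligible.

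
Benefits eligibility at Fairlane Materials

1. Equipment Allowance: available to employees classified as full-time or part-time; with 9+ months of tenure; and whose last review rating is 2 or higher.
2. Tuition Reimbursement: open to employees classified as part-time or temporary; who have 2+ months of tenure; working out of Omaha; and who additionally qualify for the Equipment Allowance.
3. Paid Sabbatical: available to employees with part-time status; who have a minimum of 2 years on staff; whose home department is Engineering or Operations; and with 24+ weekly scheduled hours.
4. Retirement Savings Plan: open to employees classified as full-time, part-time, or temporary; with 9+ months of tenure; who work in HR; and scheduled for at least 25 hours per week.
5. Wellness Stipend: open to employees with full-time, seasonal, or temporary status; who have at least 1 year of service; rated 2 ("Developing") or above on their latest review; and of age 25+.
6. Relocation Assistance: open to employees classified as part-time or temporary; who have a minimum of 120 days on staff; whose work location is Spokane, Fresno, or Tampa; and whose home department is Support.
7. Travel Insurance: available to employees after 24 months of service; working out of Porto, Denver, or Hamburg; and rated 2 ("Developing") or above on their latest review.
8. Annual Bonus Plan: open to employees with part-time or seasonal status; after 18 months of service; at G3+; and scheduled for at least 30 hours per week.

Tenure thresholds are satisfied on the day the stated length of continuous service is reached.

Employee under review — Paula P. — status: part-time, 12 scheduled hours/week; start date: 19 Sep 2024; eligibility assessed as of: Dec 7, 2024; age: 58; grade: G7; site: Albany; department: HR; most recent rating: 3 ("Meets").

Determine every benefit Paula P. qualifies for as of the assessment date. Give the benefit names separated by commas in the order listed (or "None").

Service from 19 Sep 2024 to Dec 7, 2024: 79 days.
Equipment Allowance — status part-time ✓; service 79 days < 9 months (≈270 days) ✗ → not eligible.
Tuition Reimbursement — status part-time ✓; service 79 days ≥ 2 months (≈60 days) ✓; site Albany ✗ (not Omaha) → not eligible.
Paid Sabbatical — status part-time ✓; service 79 days < 2 years (≈730 days) ✗ → not eligible.
Retirement Savings Plan — status part-time ✓; service 79 days < 9 months (≈270 days) ✗ → not eligible.
Wellness Stipend — status part-time ✗ (requires full-time, seasonal, or temporary) → not eligible.
Relocation Assistance — status part-time ✓; service 79 days < 120 days ✗ → not eligible.
Travel Insurance — service 79 days < 24 months (≈720 days) ✗ → not eligible.
Annual Bonus Plan — status part-time ✓; service 79 days < 18 months (≈540 days) ✗ → not eligible.

None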